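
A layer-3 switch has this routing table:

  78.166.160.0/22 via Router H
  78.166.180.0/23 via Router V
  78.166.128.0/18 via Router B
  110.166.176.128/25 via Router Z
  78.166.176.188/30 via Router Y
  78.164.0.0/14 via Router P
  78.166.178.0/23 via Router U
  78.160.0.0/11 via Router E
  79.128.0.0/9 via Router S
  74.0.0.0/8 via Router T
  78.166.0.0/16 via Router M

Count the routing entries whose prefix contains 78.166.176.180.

Prefixes containing 78.166.176.180:
  78.160.0.0/11 (78.160.0.0 - 78.191.255.255)
  78.164.0.0/14 (78.164.0.0 - 78.167.255.255)
  78.166.0.0/16 (78.166.0.0 - 78.166.255.255)
  78.166.128.0/18 (78.166.128.0 - 78.166.191.255)
Total matching entries: 4.

4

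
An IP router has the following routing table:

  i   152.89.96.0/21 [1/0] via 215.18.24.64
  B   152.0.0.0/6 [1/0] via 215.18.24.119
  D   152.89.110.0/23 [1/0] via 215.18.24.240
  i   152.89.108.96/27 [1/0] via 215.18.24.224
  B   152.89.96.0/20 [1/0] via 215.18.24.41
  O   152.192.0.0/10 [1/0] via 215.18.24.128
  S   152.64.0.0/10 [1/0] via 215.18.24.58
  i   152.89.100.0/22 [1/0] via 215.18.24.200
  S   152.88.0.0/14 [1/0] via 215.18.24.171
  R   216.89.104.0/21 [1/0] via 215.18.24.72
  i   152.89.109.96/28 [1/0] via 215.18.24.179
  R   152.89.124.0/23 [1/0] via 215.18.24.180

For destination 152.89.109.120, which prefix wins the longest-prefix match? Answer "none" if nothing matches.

152.89.96.0/20

Entries matching 152.89.109.120:
  152.0.0.0/6 (152.0.0.0 - 155.255.255.255)
  152.64.0.0/10 (152.64.0.0 - 152.127.255.255)
  152.88.0.0/14 (152.88.0.0 - 152.91.255.255)
  152.89.96.0/20 (152.89.96.0 - 152.89.111.255)
Most specific is 152.89.96.0/20.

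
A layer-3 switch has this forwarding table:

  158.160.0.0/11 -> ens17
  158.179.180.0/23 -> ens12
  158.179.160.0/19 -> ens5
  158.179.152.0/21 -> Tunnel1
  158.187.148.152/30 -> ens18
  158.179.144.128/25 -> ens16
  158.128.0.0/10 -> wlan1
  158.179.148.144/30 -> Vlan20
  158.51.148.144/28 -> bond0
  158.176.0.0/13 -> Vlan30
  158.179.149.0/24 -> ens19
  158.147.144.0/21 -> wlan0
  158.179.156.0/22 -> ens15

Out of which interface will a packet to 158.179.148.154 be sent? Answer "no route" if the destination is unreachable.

Vlan30

Routes whose prefix contains 158.179.148.154:
  158.128.0.0/10 (158.128.0.0 - 158.191.255.255) -> wlan1
  158.160.0.0/11 (158.160.0.0 - 158.191.255.255) -> ens17
  158.176.0.0/13 (158.176.0.0 - 158.183.255.255) -> Vlan30
More-specific entries that do NOT match:
  158.187.148.152/30 (158.187.148.152 - 158.187.148.155) does not contain 158.179.148.154
  158.179.148.144/30 (158.179.148.144 - 158.179.148.147) does not contain 158.179.148.154
  158.51.148.144/28 (158.51.148.144 - 158.51.148.159) does not contain 158.179.148.154
  158.179.144.128/25 (158.179.144.128 - 158.179.144.255) does not contain 158.179.148.154
  158.179.149.0/24 (158.179.149.0 - 158.179.149.255) does not contain 158.179.148.154
  158.179.180.0/23 (158.179.180.0 - 158.179.181.255) does not contain 158.179.148.154
  158.179.156.0/22 (158.179.156.0 - 158.179.159.255) does not contain 158.179.148.154
  158.179.152.0/21 (158.179.152.0 - 158.179.159.255) does not contain 158.179.148.154
  158.147.144.0/21 (158.147.144.0 - 158.147.151.255) does not contain 158.179.148.154
  158.179.160.0/19 (158.179.160.0 - 158.179.191.255) does not contain 158.179.148.154
Longest matching prefix is /13 -> interface Vlan30.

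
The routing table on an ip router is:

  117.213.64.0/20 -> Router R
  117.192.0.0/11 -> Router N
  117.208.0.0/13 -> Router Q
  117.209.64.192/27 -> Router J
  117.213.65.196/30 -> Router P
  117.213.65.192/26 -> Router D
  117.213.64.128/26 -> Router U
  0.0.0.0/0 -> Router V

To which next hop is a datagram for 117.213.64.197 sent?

Routes whose prefix contains 117.213.64.197:
  0.0.0.0/0 (default, matches everything) -> Router V
  117.192.0.0/11 (117.192.0.0 - 117.223.255.255) -> Router N
  117.208.0.0/13 (117.208.0.0 - 117.215.255.255) -> Router Q
  117.213.64.0/20 (117.213.64.0 - 117.213.79.255) -> Router R
More-specific entries that do NOT match:
  117.213.65.196/30 (117.213.65.196 - 117.213.65.199) does not contain 117.213.64.197
  117.209.64.192/27 (117.209.64.192 - 117.209.64.223) does not contain 117.213.64.197
  117.213.65.192/26 (117.213.65.192 - 117.213.65.255) does not contain 117.213.64.197
  117.213.64.128/26 (117.213.64.128 - 117.213.64.191) does not contain 117.213.64.197
Longest matching prefix is /20 -> next hop Router R.

Router R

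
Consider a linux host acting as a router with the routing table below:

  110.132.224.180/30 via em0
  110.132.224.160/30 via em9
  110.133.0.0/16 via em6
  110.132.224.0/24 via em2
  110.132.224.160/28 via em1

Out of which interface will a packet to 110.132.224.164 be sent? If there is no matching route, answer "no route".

em1

Routes whose prefix contains 110.132.224.164:
  110.132.224.0/24 (110.132.224.0 - 110.132.224.255) -> em2
  110.132.224.160/28 (110.132.224.160 - 110.132.224.175) -> em1
More-specific entries that do NOT match:
  110.132.224.180/30 (110.132.224.180 - 110.132.224.183) does not contain 110.132.224.164
  110.132.224.160/30 (110.132.224.160 - 110.132.224.163) does not contain 110.132.224.164
Longest matching prefix is /28 -> interface em1.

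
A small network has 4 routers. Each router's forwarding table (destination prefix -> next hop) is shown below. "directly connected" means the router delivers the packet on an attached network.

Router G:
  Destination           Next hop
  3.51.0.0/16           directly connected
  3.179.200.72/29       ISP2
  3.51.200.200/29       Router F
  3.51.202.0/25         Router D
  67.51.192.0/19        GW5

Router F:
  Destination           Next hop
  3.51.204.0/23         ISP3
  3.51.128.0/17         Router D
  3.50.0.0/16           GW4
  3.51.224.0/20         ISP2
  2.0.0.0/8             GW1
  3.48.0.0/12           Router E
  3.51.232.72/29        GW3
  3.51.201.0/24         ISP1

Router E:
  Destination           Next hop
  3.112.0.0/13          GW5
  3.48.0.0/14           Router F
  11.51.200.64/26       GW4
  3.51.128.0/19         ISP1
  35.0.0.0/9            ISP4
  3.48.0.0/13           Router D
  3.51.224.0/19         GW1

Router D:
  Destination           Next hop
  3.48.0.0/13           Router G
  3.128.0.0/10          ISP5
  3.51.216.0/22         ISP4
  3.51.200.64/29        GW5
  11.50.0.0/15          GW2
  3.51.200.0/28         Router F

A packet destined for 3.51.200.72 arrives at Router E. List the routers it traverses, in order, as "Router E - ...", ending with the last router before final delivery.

Router E - Router F - Router D - Router G

At Router E: longest match for 3.51.200.72 is 3.48.0.0/14 -> Router F
At Router F: longest match for 3.51.200.72 is 3.51.128.0/17 -> Router D
At Router D: longest match for 3.51.200.72 is 3.48.0.0/13 -> Router G
At Router G: longest match for 3.51.200.72 is 3.51.0.0/16 -> directly connected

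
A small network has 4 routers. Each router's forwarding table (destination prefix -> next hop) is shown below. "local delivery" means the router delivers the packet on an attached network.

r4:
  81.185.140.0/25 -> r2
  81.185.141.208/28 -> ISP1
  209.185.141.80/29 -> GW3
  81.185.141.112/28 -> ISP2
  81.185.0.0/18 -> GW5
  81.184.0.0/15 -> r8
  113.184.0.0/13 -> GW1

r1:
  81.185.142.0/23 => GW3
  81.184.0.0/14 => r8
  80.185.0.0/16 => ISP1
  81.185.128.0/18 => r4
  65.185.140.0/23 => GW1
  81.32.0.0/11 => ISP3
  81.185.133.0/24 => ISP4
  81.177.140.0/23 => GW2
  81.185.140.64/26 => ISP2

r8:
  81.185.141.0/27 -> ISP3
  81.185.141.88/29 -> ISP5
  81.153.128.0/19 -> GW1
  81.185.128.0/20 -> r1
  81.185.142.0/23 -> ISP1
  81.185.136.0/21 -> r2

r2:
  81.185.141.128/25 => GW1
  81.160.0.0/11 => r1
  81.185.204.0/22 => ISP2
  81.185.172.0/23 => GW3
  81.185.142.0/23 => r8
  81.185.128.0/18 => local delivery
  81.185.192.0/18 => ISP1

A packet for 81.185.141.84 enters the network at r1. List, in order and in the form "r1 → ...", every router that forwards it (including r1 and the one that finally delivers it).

r1 → r4 → r8 → r2

At r1: longest match for 81.185.141.84 is 81.185.128.0/18 -> r4
At r4: longest match for 81.185.141.84 is 81.184.0.0/15 -> r8
At r8: longest match for 81.185.141.84 is 81.185.136.0/21 -> r2
At r2: longest match for 81.185.141.84 is 81.185.128.0/18 -> local delivery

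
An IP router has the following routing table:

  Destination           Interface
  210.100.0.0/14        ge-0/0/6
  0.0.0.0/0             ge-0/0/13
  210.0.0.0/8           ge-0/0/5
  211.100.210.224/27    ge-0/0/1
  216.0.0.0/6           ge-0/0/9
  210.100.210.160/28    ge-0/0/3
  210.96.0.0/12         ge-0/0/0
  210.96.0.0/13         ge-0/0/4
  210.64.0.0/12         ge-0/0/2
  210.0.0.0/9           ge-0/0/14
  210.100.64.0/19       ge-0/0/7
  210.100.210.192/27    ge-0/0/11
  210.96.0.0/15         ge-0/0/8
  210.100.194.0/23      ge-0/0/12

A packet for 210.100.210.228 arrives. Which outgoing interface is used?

Routes whose prefix contains 210.100.210.228:
  0.0.0.0/0 (default, matches everything) -> ge-0/0/13
  210.0.0.0/8 (210.0.0.0 - 210.255.255.255) -> ge-0/0/5
  210.0.0.0/9 (210.0.0.0 - 210.127.255.255) -> ge-0/0/14
  210.96.0.0/12 (210.96.0.0 - 210.111.255.255) -> ge-0/0/0
  210.96.0.0/13 (210.96.0.0 - 210.103.255.255) -> ge-0/0/4
  210.100.0.0/14 (210.100.0.0 - 210.103.255.255) -> ge-0/0/6
More-specific entries that do NOT match:
  210.100.210.160/28 (210.100.210.160 - 210.100.210.175) does not contain 210.100.210.228
  211.100.210.224/27 (211.100.210.224 - 211.100.210.255) does not contain 210.100.210.228
  210.100.210.192/27 (210.100.210.192 - 210.100.210.223) does not contain 210.100.210.228
  210.100.194.0/23 (210.100.194.0 - 210.100.195.255) does not contain 210.100.210.228
  210.100.64.0/19 (210.100.64.0 - 210.100.95.255) does not contain 210.100.210.228
  210.96.0.0/15 (210.96.0.0 - 210.97.255.255) does not contain 210.100.210.228
Longest matching prefix is /14 -> interface ge-0/0/6.

ge-0/0/6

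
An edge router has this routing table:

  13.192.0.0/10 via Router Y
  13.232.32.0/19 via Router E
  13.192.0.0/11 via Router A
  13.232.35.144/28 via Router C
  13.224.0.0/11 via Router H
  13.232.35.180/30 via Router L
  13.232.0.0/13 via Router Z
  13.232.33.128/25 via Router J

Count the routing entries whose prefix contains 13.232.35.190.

Prefixes containing 13.232.35.190:
  13.192.0.0/10 (13.192.0.0 - 13.255.255.255)
  13.224.0.0/11 (13.224.0.0 - 13.255.255.255)
  13.232.0.0/13 (13.232.0.0 - 13.239.255.255)
  13.232.32.0/19 (13.232.32.0 - 13.232.63.255)
Total matching entries: 4.

4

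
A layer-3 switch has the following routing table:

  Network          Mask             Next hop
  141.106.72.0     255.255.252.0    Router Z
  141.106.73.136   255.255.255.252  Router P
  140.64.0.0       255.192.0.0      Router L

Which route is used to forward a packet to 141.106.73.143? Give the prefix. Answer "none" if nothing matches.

141.106.72.0/22

Entries matching 141.106.73.143:
  141.106.72.0/22 (141.106.72.0 - 141.106.75.255)
Most specific is 141.106.72.0/22.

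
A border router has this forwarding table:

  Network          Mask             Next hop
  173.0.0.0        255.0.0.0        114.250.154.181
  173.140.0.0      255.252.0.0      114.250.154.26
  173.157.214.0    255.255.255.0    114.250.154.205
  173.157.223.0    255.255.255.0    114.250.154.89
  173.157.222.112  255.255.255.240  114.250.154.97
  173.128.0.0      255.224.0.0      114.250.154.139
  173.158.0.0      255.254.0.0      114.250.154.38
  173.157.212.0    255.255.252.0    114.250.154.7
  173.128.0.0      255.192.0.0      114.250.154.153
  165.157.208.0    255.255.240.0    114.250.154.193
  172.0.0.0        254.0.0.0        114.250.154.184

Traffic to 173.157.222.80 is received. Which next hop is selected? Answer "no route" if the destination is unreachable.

Routes whose prefix contains 173.157.222.80:
  172.0.0.0/7 (172.0.0.0 - 173.255.255.255) -> 114.250.154.184
  173.0.0.0/8 (173.0.0.0 - 173.255.255.255) -> 114.250.154.181
  173.128.0.0/10 (173.128.0.0 - 173.191.255.255) -> 114.250.154.153
  173.128.0.0/11 (173.128.0.0 - 173.159.255.255) -> 114.250.154.139
More-specific entries that do NOT match:
  173.157.222.112/28 (173.157.222.112 - 173.157.222.127) does not contain 173.157.222.80
  173.157.214.0/24 (173.157.214.0 - 173.157.214.255) does not contain 173.157.222.80
  173.157.223.0/24 (173.157.223.0 - 173.157.223.255) does not contain 173.157.222.80
  173.157.212.0/22 (173.157.212.0 - 173.157.215.255) does not contain 173.157.222.80
  165.157.208.0/20 (165.157.208.0 - 165.157.223.255) does not contain 173.157.222.80
  173.158.0.0/15 (173.158.0.0 - 173.159.255.255) does not contain 173.157.222.80
  173.140.0.0/14 (173.140.0.0 - 173.143.255.255) does not contain 173.157.222.80
Longest matching prefix is /11 -> next hop 114.250.154.139.

114.250.154.139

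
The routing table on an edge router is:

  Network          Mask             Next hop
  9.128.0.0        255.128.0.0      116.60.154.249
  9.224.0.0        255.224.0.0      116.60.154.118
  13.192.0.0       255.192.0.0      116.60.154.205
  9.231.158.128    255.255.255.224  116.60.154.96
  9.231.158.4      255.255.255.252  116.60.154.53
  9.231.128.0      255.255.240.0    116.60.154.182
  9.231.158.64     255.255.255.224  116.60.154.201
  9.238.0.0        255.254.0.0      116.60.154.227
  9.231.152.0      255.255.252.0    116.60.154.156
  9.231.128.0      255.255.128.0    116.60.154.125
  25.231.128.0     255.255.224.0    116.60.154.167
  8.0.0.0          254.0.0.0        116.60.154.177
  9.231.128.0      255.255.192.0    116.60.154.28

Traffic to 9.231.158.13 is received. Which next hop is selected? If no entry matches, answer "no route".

Routes whose prefix contains 9.231.158.13:
  8.0.0.0/7 (8.0.0.0 - 9.255.255.255) -> 116.60.154.177
  9.128.0.0/9 (9.128.0.0 - 9.255.255.255) -> 116.60.154.249
  9.224.0.0/11 (9.224.0.0 - 9.255.255.255) -> 116.60.154.118
  9.231.128.0/17 (9.231.128.0 - 9.231.255.255) -> 116.60.154.125
  9.231.128.0/18 (9.231.128.0 - 9.231.191.255) -> 116.60.154.28
More-specific entries that do NOT match:
  9.231.158.4/30 (9.231.158.4 - 9.231.158.7) does not contain 9.231.158.13
  9.231.158.128/27 (9.231.158.128 - 9.231.158.159) does not contain 9.231.158.13
  9.231.158.64/27 (9.231.158.64 - 9.231.158.95) does not contain 9.231.158.13
  9.231.152.0/22 (9.231.152.0 - 9.231.155.255) does not contain 9.231.158.13
  9.231.128.0/20 (9.231.128.0 - 9.231.143.255) does not contain 9.231.158.13
  25.231.128.0/19 (25.231.128.0 - 25.231.159.255) does not contain 9.231.158.13
Longest matching prefix is /18 -> next hop 116.60.154.28.

116.60.154.28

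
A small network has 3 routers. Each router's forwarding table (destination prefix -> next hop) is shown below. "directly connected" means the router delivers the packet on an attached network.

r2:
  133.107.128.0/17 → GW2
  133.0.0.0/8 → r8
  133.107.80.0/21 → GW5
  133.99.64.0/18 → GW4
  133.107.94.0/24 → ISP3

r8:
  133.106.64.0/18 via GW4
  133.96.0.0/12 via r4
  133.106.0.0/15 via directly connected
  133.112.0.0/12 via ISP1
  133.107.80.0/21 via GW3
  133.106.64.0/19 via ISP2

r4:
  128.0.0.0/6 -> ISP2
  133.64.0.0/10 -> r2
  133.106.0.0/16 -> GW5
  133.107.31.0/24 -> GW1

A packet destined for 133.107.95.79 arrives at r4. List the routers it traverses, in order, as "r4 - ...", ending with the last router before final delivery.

r4 - r2 - r8

At r4: longest match for 133.107.95.79 is 133.64.0.0/10 -> r2
At r2: longest match for 133.107.95.79 is 133.0.0.0/8 -> r8
At r8: longest match for 133.107.95.79 is 133.106.0.0/15 -> directly connected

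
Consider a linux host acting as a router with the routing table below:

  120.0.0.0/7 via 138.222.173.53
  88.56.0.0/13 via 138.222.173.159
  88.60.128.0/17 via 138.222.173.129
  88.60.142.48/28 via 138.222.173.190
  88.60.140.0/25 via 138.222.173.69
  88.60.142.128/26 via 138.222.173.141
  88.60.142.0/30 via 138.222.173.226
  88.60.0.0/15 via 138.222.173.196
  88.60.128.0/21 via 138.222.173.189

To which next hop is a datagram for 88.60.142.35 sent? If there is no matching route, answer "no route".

Routes whose prefix contains 88.60.142.35:
  88.56.0.0/13 (88.56.0.0 - 88.63.255.255) -> 138.222.173.159
  88.60.0.0/15 (88.60.0.0 - 88.61.255.255) -> 138.222.173.196
  88.60.128.0/17 (88.60.128.0 - 88.60.255.255) -> 138.222.173.129
More-specific entries that do NOT match:
  88.60.142.0/30 (88.60.142.0 - 88.60.142.3) does not contain 88.60.142.35
  88.60.142.48/28 (88.60.142.48 - 88.60.142.63) does not contain 88.60.142.35
  88.60.142.128/26 (88.60.142.128 - 88.60.142.191) does not contain 88.60.142.35
  88.60.140.0/25 (88.60.140.0 - 88.60.140.127) does not contain 88.60.142.35
  88.60.128.0/21 (88.60.128.0 - 88.60.135.255) does not contain 88.60.142.35
Longest matching prefix is /17 -> next hop 138.222.173.129.

138.222.173.129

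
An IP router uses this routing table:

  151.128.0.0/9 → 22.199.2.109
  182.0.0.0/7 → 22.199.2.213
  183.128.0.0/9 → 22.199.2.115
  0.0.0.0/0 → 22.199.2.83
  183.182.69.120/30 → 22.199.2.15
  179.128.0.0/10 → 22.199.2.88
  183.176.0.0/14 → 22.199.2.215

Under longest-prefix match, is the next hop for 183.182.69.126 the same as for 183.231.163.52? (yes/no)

yes

183.182.69.126: longest match 183.128.0.0/9 -> 22.199.2.115
183.231.163.52: longest match 183.128.0.0/9 -> 22.199.2.115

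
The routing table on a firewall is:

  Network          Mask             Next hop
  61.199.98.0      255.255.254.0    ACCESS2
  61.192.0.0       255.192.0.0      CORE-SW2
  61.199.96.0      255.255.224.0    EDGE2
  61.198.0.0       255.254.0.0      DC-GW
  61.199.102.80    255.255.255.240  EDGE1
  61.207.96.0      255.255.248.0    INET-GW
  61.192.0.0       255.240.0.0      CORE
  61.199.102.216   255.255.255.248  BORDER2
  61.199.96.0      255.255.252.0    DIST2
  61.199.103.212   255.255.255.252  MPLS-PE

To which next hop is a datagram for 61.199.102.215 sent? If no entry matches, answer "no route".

EDGE2

Routes whose prefix contains 61.199.102.215:
  61.192.0.0/10 (61.192.0.0 - 61.255.255.255) -> CORE-SW2
  61.192.0.0/12 (61.192.0.0 - 61.207.255.255) -> CORE
  61.198.0.0/15 (61.198.0.0 - 61.199.255.255) -> DC-GW
  61.199.96.0/19 (61.199.96.0 - 61.199.127.255) -> EDGE2
More-specific entries that do NOT match:
  61.199.103.212/30 (61.199.103.212 - 61.199.103.215) does not contain 61.199.102.215
  61.199.102.216/29 (61.199.102.216 - 61.199.102.223) does not contain 61.199.102.215
  61.199.102.80/28 (61.199.102.80 - 61.199.102.95) does not contain 61.199.102.215
  61.199.98.0/23 (61.199.98.0 - 61.199.99.255) does not contain 61.199.102.215
  61.199.96.0/22 (61.199.96.0 - 61.199.99.255) does not contain 61.199.102.215
  61.207.96.0/21 (61.207.96.0 - 61.207.103.255) does not contain 61.199.102.215
Longest matching prefix is /19 -> next hop EDGE2.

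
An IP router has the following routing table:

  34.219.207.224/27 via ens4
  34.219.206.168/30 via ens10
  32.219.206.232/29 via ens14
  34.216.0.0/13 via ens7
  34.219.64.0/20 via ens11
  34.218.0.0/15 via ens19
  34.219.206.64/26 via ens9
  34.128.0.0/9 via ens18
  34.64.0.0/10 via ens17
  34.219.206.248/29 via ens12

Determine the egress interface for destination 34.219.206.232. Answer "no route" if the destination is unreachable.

ens19

Routes whose prefix contains 34.219.206.232:
  34.128.0.0/9 (34.128.0.0 - 34.255.255.255) -> ens18
  34.216.0.0/13 (34.216.0.0 - 34.223.255.255) -> ens7
  34.218.0.0/15 (34.218.0.0 - 34.219.255.255) -> ens19
More-specific entries that do NOT match:
  34.219.206.168/30 (34.219.206.168 - 34.219.206.171) does not contain 34.219.206.232
  32.219.206.232/29 (32.219.206.232 - 32.219.206.239) does not contain 34.219.206.232
  34.219.206.248/29 (34.219.206.248 - 34.219.206.255) does not contain 34.219.206.232
  34.219.207.224/27 (34.219.207.224 - 34.219.207.255) does not contain 34.219.206.232
  34.219.206.64/26 (34.219.206.64 - 34.219.206.127) does not contain 34.219.206.232
  34.219.64.0/20 (34.219.64.0 - 34.219.79.255) does not contain 34.219.206.232
Longest matching prefix is /15 -> interface ens19.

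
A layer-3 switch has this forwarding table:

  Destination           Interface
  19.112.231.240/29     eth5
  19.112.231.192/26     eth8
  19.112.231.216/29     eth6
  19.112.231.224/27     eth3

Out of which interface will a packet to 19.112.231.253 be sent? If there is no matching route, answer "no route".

Routes whose prefix contains 19.112.231.253:
  19.112.231.192/26 (19.112.231.192 - 19.112.231.255) -> eth8
  19.112.231.224/27 (19.112.231.224 - 19.112.231.255) -> eth3
More-specific entries that do NOT match:
  19.112.231.240/29 (19.112.231.240 - 19.112.231.247) does not contain 19.112.231.253
  19.112.231.216/29 (19.112.231.216 - 19.112.231.223) does not contain 19.112.231.253
Longest matching prefix is /27 -> interface eth3.

eth3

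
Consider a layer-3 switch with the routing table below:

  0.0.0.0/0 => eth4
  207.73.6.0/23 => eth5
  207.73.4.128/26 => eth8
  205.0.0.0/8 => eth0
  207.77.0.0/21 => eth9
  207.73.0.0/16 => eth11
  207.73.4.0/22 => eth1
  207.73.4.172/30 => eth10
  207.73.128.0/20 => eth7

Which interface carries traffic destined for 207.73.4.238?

Routes whose prefix contains 207.73.4.238:
  0.0.0.0/0 (default, matches everything) -> eth4
  207.73.0.0/16 (207.73.0.0 - 207.73.255.255) -> eth11
  207.73.4.0/22 (207.73.4.0 - 207.73.7.255) -> eth1
More-specific entries that do NOT match:
  207.73.4.172/30 (207.73.4.172 - 207.73.4.175) does not contain 207.73.4.238
  207.73.4.128/26 (207.73.4.128 - 207.73.4.191) does not contain 207.73.4.238
  207.73.6.0/23 (207.73.6.0 - 207.73.7.255) does not contain 207.73.4.238
Longest matching prefix is /22 -> interface eth1.

eth1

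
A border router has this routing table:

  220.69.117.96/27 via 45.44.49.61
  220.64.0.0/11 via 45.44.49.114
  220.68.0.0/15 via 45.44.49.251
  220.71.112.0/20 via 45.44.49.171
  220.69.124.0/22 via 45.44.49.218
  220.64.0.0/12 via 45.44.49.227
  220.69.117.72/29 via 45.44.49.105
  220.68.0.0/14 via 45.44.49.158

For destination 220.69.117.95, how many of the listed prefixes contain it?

Prefixes containing 220.69.117.95:
  220.64.0.0/11 (220.64.0.0 - 220.95.255.255)
  220.64.0.0/12 (220.64.0.0 - 220.79.255.255)
  220.68.0.0/14 (220.68.0.0 - 220.71.255.255)
  220.68.0.0/15 (220.68.0.0 - 220.69.255.255)
Total matching entries: 4.

4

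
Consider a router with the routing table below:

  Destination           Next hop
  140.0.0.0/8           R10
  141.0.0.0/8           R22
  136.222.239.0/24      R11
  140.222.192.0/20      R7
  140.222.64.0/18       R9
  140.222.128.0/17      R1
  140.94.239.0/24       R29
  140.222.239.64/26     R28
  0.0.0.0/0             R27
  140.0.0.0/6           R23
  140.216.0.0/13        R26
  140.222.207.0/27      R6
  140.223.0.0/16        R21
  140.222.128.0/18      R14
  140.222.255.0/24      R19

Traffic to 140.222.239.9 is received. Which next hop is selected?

R1

Routes whose prefix contains 140.222.239.9:
  0.0.0.0/0 (default, matches everything) -> R27
  140.0.0.0/6 (140.0.0.0 - 143.255.255.255) -> R23
  140.0.0.0/8 (140.0.0.0 - 140.255.255.255) -> R10
  140.216.0.0/13 (140.216.0.0 - 140.223.255.255) -> R26
  140.222.128.0/17 (140.222.128.0 - 140.222.255.255) -> R1
More-specific entries that do NOT match:
  140.222.207.0/27 (140.222.207.0 - 140.222.207.31) does not contain 140.222.239.9
  140.222.239.64/26 (140.222.239.64 - 140.222.239.127) does not contain 140.222.239.9
  136.222.239.0/24 (136.222.239.0 - 136.222.239.255) does not contain 140.222.239.9
  140.94.239.0/24 (140.94.239.0 - 140.94.239.255) does not contain 140.222.239.9
  140.222.255.0/24 (140.222.255.0 - 140.222.255.255) does not contain 140.222.239.9
  140.222.192.0/20 (140.222.192.0 - 140.222.207.255) does not contain 140.222.239.9
  140.222.64.0/18 (140.222.64.0 - 140.222.127.255) does not contain 140.222.239.9
  140.222.128.0/18 (140.222.128.0 - 140.222.191.255) does not contain 140.222.239.9
Longest matching prefix is /17 -> next hop R1.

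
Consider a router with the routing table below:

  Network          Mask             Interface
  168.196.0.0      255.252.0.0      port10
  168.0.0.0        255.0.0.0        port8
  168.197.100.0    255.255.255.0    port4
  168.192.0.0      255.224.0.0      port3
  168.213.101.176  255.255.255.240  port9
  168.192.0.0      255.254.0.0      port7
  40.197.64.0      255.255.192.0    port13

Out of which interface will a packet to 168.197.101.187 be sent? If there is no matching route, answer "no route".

Routes whose prefix contains 168.197.101.187:
  168.0.0.0/8 (168.0.0.0 - 168.255.255.255) -> port8
  168.192.0.0/11 (168.192.0.0 - 168.223.255.255) -> port3
  168.196.0.0/14 (168.196.0.0 - 168.199.255.255) -> port10
More-specific entries that do NOT match:
  168.213.101.176/28 (168.213.101.176 - 168.213.101.191) does not contain 168.197.101.187
  168.197.100.0/24 (168.197.100.0 - 168.197.100.255) does not contain 168.197.101.187
  40.197.64.0/18 (40.197.64.0 - 40.197.127.255) does not contain 168.197.101.187
  168.192.0.0/15 (168.192.0.0 - 168.193.255.255) does not contain 168.197.101.187
Longest matching prefix is /14 -> interface port10.

port10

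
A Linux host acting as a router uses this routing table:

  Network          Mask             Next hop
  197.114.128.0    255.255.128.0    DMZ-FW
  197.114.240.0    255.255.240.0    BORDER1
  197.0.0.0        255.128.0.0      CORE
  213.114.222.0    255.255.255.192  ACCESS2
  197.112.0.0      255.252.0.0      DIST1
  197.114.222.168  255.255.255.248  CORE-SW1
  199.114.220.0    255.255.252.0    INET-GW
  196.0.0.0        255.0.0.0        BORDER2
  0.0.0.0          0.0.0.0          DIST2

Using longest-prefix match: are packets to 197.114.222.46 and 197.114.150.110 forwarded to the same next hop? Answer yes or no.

yes

197.114.222.46: longest match 197.114.128.0/17 -> DMZ-FW
197.114.150.110: longest match 197.114.128.0/17 -> DMZ-FW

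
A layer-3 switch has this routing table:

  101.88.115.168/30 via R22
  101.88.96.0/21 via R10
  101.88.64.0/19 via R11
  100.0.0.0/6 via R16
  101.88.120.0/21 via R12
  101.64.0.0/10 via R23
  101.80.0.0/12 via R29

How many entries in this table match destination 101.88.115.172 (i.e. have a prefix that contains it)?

3

Prefixes containing 101.88.115.172:
  100.0.0.0/6 (100.0.0.0 - 103.255.255.255)
  101.64.0.0/10 (101.64.0.0 - 101.127.255.255)
  101.80.0.0/12 (101.80.0.0 - 101.95.255.255)
Total matching entries: 3.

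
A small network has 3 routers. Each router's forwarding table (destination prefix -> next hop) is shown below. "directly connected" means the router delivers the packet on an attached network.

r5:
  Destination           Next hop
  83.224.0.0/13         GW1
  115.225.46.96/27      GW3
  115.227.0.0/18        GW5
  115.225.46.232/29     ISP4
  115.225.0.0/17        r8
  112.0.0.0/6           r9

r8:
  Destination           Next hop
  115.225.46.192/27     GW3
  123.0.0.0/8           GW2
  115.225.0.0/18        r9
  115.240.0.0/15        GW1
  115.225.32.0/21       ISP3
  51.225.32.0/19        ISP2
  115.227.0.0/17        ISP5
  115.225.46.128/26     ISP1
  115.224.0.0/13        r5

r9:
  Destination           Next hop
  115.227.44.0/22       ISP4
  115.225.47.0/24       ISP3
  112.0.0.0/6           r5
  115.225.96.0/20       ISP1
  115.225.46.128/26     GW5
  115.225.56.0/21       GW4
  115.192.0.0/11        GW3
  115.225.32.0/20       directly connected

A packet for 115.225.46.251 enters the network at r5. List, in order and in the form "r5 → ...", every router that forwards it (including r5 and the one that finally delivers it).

r5 → r8 → r9

At r5: longest match for 115.225.46.251 is 115.225.0.0/17 -> r8
At r8: longest match for 115.225.46.251 is 115.225.0.0/18 -> r9
At r9: longest match for 115.225.46.251 is 115.225.32.0/20 -> directly connected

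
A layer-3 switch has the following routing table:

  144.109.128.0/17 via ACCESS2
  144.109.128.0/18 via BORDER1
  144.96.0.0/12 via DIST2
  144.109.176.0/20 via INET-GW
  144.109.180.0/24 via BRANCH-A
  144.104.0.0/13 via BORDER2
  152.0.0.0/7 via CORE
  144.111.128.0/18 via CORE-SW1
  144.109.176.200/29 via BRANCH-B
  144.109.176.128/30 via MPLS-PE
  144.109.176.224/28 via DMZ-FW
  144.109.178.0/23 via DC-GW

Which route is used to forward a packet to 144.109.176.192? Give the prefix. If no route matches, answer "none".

144.109.176.0/20

Entries matching 144.109.176.192:
  144.96.0.0/12 (144.96.0.0 - 144.111.255.255)
  144.104.0.0/13 (144.104.0.0 - 144.111.255.255)
  144.109.128.0/17 (144.109.128.0 - 144.109.255.255)
  144.109.128.0/18 (144.109.128.0 - 144.109.191.255)
  144.109.176.0/20 (144.109.176.0 - 144.109.191.255)
Most specific is 144.109.176.0/20.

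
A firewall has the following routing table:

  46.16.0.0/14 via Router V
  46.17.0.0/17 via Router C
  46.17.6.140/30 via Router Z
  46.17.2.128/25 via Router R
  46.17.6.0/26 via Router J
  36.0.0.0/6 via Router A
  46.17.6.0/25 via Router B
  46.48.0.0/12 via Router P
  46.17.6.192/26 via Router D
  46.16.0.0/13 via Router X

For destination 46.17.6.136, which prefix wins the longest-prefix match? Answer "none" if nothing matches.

Entries matching 46.17.6.136:
  46.16.0.0/13 (46.16.0.0 - 46.23.255.255)
  46.16.0.0/14 (46.16.0.0 - 46.19.255.255)
  46.17.0.0/17 (46.17.0.0 - 46.17.127.255)
Most specific is 46.17.0.0/17.

46.17.0.0/17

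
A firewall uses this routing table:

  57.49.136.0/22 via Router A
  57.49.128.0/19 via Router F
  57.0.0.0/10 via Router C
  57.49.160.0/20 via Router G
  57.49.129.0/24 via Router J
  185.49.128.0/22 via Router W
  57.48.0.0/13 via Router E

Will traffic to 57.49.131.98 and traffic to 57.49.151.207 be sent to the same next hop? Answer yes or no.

57.49.131.98: longest match 57.49.128.0/19 -> Router F
57.49.151.207: longest match 57.49.128.0/19 -> Router F

yes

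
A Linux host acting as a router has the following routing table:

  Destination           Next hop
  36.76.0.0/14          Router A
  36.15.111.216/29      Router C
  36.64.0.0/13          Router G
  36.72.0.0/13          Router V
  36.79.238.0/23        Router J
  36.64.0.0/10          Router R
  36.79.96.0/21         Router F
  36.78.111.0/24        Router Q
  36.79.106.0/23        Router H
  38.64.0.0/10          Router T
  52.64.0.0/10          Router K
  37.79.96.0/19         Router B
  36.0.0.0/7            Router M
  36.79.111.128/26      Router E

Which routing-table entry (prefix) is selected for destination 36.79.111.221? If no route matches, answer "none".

36.76.0.0/14

Entries matching 36.79.111.221:
  36.0.0.0/7 (36.0.0.0 - 37.255.255.255)
  36.64.0.0/10 (36.64.0.0 - 36.127.255.255)
  36.72.0.0/13 (36.72.0.0 - 36.79.255.255)
  36.76.0.0/14 (36.76.0.0 - 36.79.255.255)
Most specific is 36.76.0.0/14.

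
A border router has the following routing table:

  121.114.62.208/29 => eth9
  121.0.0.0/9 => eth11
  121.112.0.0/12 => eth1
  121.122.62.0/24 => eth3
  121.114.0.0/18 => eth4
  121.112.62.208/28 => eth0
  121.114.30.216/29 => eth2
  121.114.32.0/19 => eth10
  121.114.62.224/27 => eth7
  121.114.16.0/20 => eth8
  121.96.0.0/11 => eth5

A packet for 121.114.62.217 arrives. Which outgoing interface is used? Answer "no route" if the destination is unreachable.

eth10

Routes whose prefix contains 121.114.62.217:
  121.0.0.0/9 (121.0.0.0 - 121.127.255.255) -> eth11
  121.96.0.0/11 (121.96.0.0 - 121.127.255.255) -> eth5
  121.112.0.0/12 (121.112.0.0 - 121.127.255.255) -> eth1
  121.114.0.0/18 (121.114.0.0 - 121.114.63.255) -> eth4
  121.114.32.0/19 (121.114.32.0 - 121.114.63.255) -> eth10
More-specific entries that do NOT match:
  121.114.62.208/29 (121.114.62.208 - 121.114.62.215) does not contain 121.114.62.217
  121.114.30.216/29 (121.114.30.216 - 121.114.30.223) does not contain 121.114.62.217
  121.112.62.208/28 (121.112.62.208 - 121.112.62.223) does not contain 121.114.62.217
  121.114.62.224/27 (121.114.62.224 - 121.114.62.255) does not contain 121.114.62.217
  121.122.62.0/24 (121.122.62.0 - 121.122.62.255) does not contain 121.114.62.217
  121.114.16.0/20 (121.114.16.0 - 121.114.31.255) does not contain 121.114.62.217
Longest matching prefix is /19 -> interface eth10.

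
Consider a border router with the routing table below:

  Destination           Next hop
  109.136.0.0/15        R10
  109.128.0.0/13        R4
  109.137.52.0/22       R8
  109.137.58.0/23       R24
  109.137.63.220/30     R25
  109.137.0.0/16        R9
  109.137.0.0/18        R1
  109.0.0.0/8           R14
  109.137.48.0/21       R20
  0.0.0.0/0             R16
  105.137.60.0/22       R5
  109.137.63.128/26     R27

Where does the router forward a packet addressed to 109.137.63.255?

R1

Routes whose prefix contains 109.137.63.255:
  0.0.0.0/0 (default, matches everything) -> R16
  109.0.0.0/8 (109.0.0.0 - 109.255.255.255) -> R14
  109.136.0.0/15 (109.136.0.0 - 109.137.255.255) -> R10
  109.137.0.0/16 (109.137.0.0 - 109.137.255.255) -> R9
  109.137.0.0/18 (109.137.0.0 - 109.137.63.255) -> R1
More-specific entries that do NOT match:
  109.137.63.220/30 (109.137.63.220 - 109.137.63.223) does not contain 109.137.63.255
  109.137.63.128/26 (109.137.63.128 - 109.137.63.191) does not contain 109.137.63.255
  109.137.58.0/23 (109.137.58.0 - 109.137.59.255) does not contain 109.137.63.255
  109.137.52.0/22 (109.137.52.0 - 109.137.55.255) does not contain 109.137.63.255
  105.137.60.0/22 (105.137.60.0 - 105.137.63.255) does not contain 109.137.63.255
  109.137.48.0/21 (109.137.48.0 - 109.137.55.255) does not contain 109.137.63.255
Longest matching prefix is /18 -> next hop R1.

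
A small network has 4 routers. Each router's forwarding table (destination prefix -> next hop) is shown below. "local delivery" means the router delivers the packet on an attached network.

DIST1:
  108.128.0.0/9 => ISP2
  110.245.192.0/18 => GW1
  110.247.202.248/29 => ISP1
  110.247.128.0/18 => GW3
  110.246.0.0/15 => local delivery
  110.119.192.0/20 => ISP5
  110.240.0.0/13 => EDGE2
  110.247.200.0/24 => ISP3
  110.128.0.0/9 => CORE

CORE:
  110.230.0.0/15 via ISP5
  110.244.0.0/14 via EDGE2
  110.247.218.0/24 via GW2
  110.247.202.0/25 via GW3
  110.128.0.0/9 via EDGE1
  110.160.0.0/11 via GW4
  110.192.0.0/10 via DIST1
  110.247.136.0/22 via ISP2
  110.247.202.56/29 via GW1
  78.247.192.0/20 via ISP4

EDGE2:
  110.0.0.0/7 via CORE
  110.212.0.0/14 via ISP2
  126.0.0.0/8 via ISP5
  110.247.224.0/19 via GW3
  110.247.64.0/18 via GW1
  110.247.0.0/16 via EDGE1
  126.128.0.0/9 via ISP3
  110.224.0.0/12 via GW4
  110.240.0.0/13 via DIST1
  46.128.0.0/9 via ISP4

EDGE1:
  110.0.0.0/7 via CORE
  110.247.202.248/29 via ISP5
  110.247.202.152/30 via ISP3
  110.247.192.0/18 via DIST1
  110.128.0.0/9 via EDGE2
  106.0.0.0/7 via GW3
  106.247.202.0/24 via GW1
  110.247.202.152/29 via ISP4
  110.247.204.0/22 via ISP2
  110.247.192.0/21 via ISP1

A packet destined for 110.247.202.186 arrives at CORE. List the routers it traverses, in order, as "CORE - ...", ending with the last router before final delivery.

At CORE: longest match for 110.247.202.186 is 110.244.0.0/14 -> EDGE2
At EDGE2: longest match for 110.247.202.186 is 110.247.0.0/16 -> EDGE1
At EDGE1: longest match for 110.247.202.186 is 110.247.192.0/18 -> DIST1
At DIST1: longest match for 110.247.202.186 is 110.246.0.0/15 -> local delivery

CORE - EDGE2 - EDGE1 - DIST1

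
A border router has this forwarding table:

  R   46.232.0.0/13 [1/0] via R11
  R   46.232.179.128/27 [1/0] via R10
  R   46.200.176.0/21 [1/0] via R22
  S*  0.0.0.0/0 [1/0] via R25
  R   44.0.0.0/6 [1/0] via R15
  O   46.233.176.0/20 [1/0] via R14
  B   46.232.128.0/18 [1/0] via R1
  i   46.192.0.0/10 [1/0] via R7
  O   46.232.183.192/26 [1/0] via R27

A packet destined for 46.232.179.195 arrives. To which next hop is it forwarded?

Routes whose prefix contains 46.232.179.195:
  0.0.0.0/0 (default, matches everything) -> R25
  44.0.0.0/6 (44.0.0.0 - 47.255.255.255) -> R15
  46.192.0.0/10 (46.192.0.0 - 46.255.255.255) -> R7
  46.232.0.0/13 (46.232.0.0 - 46.239.255.255) -> R11
  46.232.128.0/18 (46.232.128.0 - 46.232.191.255) -> R1
More-specific entries that do NOT match:
  46.232.179.128/27 (46.232.179.128 - 46.232.179.159) does not contain 46.232.179.195
  46.232.183.192/26 (46.232.183.192 - 46.232.183.255) does not contain 46.232.179.195
  46.200.176.0/21 (46.200.176.0 - 46.200.183.255) does not contain 46.232.179.195
  46.233.176.0/20 (46.233.176.0 - 46.233.191.255) does not contain 46.232.179.195
Longest matching prefix is /18 -> next hop R1.

R1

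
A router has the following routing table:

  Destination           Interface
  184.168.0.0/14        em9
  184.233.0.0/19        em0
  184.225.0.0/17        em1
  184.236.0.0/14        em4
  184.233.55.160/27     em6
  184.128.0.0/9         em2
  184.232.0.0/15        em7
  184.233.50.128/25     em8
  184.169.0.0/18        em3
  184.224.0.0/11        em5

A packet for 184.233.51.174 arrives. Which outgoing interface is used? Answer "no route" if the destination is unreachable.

em7

Routes whose prefix contains 184.233.51.174:
  184.128.0.0/9 (184.128.0.0 - 184.255.255.255) -> em2
  184.224.0.0/11 (184.224.0.0 - 184.255.255.255) -> em5
  184.232.0.0/15 (184.232.0.0 - 184.233.255.255) -> em7
More-specific entries that do NOT match:
  184.233.55.160/27 (184.233.55.160 - 184.233.55.191) does not contain 184.233.51.174
  184.233.50.128/25 (184.233.50.128 - 184.233.50.255) does not contain 184.233.51.174
  184.233.0.0/19 (184.233.0.0 - 184.233.31.255) does not contain 184.233.51.174
  184.169.0.0/18 (184.169.0.0 - 184.169.63.255) does not contain 184.233.51.174
  184.225.0.0/17 (184.225.0.0 - 184.225.127.255) does not contain 184.233.51.174
Longest matching prefix is /15 -> interface em7.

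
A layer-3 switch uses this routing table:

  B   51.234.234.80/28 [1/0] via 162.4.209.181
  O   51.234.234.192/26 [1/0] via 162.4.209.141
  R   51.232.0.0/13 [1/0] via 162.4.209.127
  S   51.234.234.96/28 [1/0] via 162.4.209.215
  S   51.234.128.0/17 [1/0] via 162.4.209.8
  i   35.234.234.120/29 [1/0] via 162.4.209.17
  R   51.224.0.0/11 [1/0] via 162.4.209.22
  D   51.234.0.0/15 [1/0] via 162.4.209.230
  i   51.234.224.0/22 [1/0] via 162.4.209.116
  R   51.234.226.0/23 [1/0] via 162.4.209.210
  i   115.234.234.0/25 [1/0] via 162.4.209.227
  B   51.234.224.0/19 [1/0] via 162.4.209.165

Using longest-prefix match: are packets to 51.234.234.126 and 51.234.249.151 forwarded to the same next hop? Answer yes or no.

51.234.234.126: longest match 51.234.224.0/19 -> 162.4.209.165
51.234.249.151: longest match 51.234.224.0/19 -> 162.4.209.165

yes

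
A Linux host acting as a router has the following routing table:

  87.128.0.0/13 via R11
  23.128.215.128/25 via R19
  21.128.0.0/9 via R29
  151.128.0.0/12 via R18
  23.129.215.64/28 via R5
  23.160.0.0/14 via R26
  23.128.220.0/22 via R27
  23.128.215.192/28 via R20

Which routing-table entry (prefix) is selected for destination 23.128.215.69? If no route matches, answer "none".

23.128.215.69 is outside every listed prefix and there is no default route.

none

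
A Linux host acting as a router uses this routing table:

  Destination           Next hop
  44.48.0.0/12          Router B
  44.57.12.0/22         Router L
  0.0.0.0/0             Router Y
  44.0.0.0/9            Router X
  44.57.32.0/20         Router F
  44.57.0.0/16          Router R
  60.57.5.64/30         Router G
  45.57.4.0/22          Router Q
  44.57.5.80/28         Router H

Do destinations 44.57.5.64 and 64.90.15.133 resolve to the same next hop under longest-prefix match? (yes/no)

44.57.5.64: longest match 44.57.0.0/16 -> Router R
64.90.15.133: longest match 0.0.0.0/0 -> Router Y

no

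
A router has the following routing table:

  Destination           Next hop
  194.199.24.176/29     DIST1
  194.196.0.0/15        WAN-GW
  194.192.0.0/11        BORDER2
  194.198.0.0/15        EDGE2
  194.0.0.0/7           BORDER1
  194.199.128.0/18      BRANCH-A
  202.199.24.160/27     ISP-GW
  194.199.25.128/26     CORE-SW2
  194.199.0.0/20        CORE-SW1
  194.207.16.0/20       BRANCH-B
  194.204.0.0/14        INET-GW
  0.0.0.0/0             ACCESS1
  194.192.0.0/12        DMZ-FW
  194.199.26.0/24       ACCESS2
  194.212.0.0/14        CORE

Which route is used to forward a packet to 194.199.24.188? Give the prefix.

Entries matching 194.199.24.188:
  0.0.0.0/0 (default, matches everything)
  194.0.0.0/7 (194.0.0.0 - 195.255.255.255)
  194.192.0.0/11 (194.192.0.0 - 194.223.255.255)
  194.192.0.0/12 (194.192.0.0 - 194.207.255.255)
  194.198.0.0/15 (194.198.0.0 - 194.199.255.255)
Most specific is 194.198.0.0/15.

194.198.0.0/15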